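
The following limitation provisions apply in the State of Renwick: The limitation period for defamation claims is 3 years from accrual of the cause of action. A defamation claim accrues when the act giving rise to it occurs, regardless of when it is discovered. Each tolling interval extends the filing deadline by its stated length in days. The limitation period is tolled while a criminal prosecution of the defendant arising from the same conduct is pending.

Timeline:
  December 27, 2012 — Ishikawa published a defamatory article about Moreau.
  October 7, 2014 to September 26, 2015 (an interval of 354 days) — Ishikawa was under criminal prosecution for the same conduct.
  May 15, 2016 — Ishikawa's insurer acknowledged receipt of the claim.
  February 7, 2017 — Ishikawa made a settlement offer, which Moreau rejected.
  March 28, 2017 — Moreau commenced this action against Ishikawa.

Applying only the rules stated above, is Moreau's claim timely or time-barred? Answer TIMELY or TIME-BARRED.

The limitation period began to run on December 27, 2012.
Adding the 3 years base period to December 27, 2012 gives a deadline of December 27, 2015, before any tolling.
Because the pending criminal prosecution ran from October 7, 2014 to September 26, 2015, the deadline is extended by 354 days to December 15, 2016.
Nothing else in the chronology tolls or restarts the period.
The March 28, 2017 filing falls after the December 15, 2016 deadline; the claim is time-barred.

TIME-BARRED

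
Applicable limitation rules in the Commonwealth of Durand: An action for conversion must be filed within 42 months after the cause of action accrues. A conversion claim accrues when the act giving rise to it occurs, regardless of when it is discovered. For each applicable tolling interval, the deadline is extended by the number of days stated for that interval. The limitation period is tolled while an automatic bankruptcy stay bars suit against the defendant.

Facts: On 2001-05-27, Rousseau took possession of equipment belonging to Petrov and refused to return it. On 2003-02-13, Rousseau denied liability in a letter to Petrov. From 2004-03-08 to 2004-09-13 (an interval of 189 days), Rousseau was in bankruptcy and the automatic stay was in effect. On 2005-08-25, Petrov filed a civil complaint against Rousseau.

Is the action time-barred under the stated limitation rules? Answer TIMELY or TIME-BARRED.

The cause of action accrued on 2001-05-27, the date of the act.
Adding the 42 months base period to 2001-05-27 gives a deadline of 2004-11-27, before any tolling.
The automatic bankruptcy stay from 2004-03-08 to 2004-09-13 tolled the period for 189 days, extending the deadline to 2005-06-04.
Nothing else in the chronology tolls or restarts the period.
Filing on 2005-08-25 missed the 2005-06-04 deadline — the action is time-barred.

TIME-BARRED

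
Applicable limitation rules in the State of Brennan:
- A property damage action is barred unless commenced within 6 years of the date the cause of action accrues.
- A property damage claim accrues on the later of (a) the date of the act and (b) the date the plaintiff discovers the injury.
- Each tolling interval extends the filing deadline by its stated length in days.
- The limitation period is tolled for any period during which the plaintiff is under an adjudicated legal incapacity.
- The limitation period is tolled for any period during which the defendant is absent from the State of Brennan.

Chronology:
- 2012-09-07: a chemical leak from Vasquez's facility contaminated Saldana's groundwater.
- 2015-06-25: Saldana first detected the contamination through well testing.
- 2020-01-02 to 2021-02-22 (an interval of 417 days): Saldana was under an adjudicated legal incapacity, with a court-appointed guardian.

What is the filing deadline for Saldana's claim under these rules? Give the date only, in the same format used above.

Because discovery on 2015-06-25 post-dates the 2012-09-07 act, accrual under the later-of rule falls on 2015-06-25.
The untolled deadline — 6 years after 2015-06-25 — is 2021-06-25.
Because the plaintiff's legal incapacity ran from 2020-01-02 to 2021-02-22, the deadline is extended by 417 days to 2022-08-16.

2022-08-16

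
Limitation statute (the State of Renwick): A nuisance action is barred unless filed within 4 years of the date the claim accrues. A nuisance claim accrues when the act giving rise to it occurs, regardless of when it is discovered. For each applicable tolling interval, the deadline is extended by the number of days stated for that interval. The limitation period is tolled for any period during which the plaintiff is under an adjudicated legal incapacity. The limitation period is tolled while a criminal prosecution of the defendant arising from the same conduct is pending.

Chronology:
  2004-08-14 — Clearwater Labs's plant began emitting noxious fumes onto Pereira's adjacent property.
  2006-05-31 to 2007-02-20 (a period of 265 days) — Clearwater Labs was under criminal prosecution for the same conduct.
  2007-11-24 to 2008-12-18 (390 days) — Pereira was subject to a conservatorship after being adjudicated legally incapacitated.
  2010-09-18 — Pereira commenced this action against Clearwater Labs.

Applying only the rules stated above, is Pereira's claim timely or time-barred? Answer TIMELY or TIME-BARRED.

The limitation period began to run on 2004-08-14.
The untolled deadline — 4 years after 2004-08-14 — is 2008-08-14.
Because the pending criminal prosecution ran from 2006-05-31 to 2007-02-20, the deadline is extended by 265 days to 2009-05-06.
The period was tolled for 390 days by the plaintiff's legal incapacity (2007-11-24 to 2008-12-18), pushing the deadline to 2010-05-31.
The 2010-09-18 filing falls after the 2010-05-31 deadline; the claim is time-barred.

TIME-BARRED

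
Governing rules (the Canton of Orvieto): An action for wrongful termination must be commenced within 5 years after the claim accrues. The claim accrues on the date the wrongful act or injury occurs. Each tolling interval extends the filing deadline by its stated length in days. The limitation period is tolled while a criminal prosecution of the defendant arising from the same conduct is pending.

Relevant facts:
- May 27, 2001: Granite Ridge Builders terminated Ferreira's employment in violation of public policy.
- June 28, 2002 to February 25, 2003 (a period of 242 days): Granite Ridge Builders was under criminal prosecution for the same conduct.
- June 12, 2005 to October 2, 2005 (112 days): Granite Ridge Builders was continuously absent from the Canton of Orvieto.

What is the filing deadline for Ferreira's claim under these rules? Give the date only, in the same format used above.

January 24, 2007

The claim accrued on May 27, 2001, the date of the act.
Adding the 5 years base period to May 27, 2001 gives a deadline of May 27, 2006, before any tolling.
Because the pending criminal prosecution ran from June 28, 2002 to February 25, 2003, the deadline is extended by 242 days to January 24, 2007.
No stated provision tolls the period for the defendant's absence, so the interval from June 12, 2005 to October 2, 2005 has no effect on the deadline.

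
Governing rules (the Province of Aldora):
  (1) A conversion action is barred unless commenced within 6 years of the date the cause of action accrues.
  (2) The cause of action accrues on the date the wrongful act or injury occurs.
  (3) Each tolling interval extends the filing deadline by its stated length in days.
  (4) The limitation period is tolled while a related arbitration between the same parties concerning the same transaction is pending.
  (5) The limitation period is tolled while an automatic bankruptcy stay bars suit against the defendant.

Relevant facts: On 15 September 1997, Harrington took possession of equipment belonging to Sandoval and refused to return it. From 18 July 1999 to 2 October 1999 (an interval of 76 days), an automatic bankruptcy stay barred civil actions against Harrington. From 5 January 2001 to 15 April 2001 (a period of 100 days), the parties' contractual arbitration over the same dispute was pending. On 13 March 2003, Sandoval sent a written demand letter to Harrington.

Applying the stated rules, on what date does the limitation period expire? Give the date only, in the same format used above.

The limitation period began to run on 15 September 1997.
The untolled deadline — 6 years after 15 September 1997 — is 15 September 2003.
Because the automatic bankruptcy stay ran from 18 July 1999 to 2 October 1999, the deadline is extended by 76 days to 30 November 2003.
The pending related arbitration from 5 January 2001 to 15 April 2001 tolled the period for 100 days, extending the deadline to 9 March 2004.
None of the other events listed affects the running of the period under the stated rules.

9 March 2004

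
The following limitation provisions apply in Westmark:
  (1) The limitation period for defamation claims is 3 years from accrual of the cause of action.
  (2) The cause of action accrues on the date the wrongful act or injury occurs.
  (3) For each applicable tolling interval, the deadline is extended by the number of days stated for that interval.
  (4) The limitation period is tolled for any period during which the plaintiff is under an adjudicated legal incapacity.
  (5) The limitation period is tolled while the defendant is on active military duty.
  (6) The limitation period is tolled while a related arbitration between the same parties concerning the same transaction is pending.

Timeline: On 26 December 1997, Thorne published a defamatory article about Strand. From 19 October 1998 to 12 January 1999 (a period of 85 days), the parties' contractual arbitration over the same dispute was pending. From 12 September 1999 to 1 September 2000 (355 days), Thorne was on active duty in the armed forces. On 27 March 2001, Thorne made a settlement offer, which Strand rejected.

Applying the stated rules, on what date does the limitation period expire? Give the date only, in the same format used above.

11 March 2002

The claim accrued on 26 December 1997, when the wrongful act occurred.
3 years from 26 December 1997 is 26 December 2000.
The period was tolled for 85 days by the pending related arbitration (19 October 1998 to 12 January 1999), pushing the deadline to 21 March 2001.
The period was tolled for 355 days by the defendant's active military service (12 September 1999 to 1 September 2000), pushing the deadline to 11 March 2002.
None of the other events listed affects the running of the period under the stated rules.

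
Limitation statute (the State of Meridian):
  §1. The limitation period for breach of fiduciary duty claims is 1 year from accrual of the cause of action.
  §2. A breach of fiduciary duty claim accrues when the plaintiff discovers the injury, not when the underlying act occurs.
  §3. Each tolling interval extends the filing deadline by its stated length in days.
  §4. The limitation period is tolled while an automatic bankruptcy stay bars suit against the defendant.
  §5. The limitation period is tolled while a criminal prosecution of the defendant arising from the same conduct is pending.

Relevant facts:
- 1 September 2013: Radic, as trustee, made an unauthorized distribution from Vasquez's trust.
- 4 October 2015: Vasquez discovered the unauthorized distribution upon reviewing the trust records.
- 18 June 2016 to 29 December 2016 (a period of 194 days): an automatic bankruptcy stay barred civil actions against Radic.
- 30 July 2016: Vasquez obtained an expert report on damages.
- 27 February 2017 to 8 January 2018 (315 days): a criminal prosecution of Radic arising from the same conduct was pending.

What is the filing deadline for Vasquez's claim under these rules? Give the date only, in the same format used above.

Accrual is tied to discovery, so the period began on 4 October 2015 rather than on 1 September 2013 when the act occurred.
Adding the 1 year base period to 4 October 2015 gives a deadline of 4 October 2016, before any tolling.
The period was tolled for 194 days by the automatic bankruptcy stay (18 June 2016 to 29 December 2016), pushing the deadline to 16 April 2017.
The period was tolled for 315 days by the pending criminal prosecution (27 February 2017 to 8 January 2018), pushing the deadline to 25 February 2018.
The other events in the timeline have no effect on the limitation period under the stated rules.

25 February 2018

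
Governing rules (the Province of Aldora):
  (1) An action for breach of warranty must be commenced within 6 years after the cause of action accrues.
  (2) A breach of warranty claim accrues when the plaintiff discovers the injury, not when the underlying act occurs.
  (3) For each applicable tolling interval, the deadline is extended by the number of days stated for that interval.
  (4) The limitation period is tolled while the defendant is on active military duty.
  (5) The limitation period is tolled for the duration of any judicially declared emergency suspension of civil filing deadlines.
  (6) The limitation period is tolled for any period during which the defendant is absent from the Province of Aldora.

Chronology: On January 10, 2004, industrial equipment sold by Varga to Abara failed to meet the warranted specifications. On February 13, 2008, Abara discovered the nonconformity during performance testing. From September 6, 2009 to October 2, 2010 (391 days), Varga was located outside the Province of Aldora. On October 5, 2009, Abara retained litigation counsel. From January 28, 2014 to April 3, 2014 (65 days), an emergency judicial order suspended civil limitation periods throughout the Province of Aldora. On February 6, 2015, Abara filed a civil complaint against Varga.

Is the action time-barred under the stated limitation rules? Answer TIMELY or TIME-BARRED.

TIMELY

Under the discovery rule, the claim accrued on February 13, 2008, when Abara discovered the injury — not on the January 10, 2004 date of the underlying act.
6 years from February 13, 2008 is February 13, 2014.
Because the defendant's absence from the jurisdiction ran from September 6, 2009 to October 2, 2010, the deadline is extended by 391 days to March 11, 2015.
The period was tolled for 65 days by the emergency suspension of filing deadlines (January 28, 2014 to April 3, 2014), pushing the deadline to May 15, 2015.
The other events in the timeline have no effect on the limitation period under the stated rules.
The February 6, 2015 filing precedes the May 15, 2015 deadline; the claim is timely.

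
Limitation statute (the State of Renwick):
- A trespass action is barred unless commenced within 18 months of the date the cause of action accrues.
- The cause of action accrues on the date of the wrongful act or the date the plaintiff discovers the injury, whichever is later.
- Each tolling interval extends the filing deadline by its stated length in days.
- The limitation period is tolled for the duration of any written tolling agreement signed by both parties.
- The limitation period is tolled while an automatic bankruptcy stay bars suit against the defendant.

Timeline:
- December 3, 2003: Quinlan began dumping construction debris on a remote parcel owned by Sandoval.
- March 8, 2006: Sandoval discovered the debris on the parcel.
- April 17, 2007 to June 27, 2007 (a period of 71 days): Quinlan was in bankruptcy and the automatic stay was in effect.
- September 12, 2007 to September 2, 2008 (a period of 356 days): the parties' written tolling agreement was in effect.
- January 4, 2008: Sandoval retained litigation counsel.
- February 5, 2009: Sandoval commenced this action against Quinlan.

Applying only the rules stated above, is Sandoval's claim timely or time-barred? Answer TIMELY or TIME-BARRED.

TIME-BARRED

Because discovery on March 8, 2006 post-dates the December 3, 2003 act, accrual under the later-of rule falls on March 8, 2006.
18 months from March 8, 2006 is September 8, 2007.
Because the automatic bankruptcy stay ran from April 17, 2007 to June 27, 2007, the deadline is extended by 71 days to November 18, 2007.
Because the written tolling agreement ran from September 12, 2007 to September 2, 2008, the deadline is extended by 356 days to November 8, 2008.
Nothing else in the chronology tolls or restarts the period.
Filing on February 5, 2009 missed the November 8, 2008 deadline — the action is time-barred.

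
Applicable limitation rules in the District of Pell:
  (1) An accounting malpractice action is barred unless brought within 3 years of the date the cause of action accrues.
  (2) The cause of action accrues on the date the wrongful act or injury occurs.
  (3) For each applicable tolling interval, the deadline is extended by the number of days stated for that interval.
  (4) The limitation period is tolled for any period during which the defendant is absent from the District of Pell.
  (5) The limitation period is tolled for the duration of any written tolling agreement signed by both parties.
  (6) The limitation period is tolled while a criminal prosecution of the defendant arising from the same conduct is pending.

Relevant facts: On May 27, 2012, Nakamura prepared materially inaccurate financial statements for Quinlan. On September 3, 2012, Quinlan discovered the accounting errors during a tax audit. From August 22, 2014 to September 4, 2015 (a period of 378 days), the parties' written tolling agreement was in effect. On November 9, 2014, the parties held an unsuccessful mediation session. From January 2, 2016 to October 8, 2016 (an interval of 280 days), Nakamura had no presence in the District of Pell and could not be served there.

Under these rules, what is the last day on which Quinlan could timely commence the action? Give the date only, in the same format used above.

The claim accrued on May 27, 2012, when the wrongful act occurred; under the stated occurrence rule the September 3, 2012 discovery does not delay accrual.
The untolled deadline — 3 years after May 27, 2012 — is May 27, 2015.
Because the written tolling agreement ran from August 22, 2014 to September 4, 2015, the deadline is extended by 378 days to June 8, 2016.
Because the defendant's absence from the jurisdiction ran from January 2, 2016 to October 8, 2016, the deadline is extended by 280 days to March 15, 2017.
Nothing else in the chronology tolls or restarts the period.

March 15, 2017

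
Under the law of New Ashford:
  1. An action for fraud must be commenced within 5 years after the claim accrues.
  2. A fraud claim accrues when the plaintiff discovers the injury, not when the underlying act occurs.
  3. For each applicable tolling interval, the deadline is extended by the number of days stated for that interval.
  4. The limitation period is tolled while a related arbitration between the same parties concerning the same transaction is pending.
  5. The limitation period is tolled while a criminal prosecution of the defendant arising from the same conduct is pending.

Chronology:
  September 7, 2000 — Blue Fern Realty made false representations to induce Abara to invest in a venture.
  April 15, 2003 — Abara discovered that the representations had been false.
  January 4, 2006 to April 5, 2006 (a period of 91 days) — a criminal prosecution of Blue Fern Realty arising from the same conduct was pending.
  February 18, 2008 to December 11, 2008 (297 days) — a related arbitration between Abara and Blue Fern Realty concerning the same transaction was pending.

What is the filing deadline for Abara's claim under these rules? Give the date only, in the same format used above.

Accrual is tied to discovery, so the period began on April 15, 2003 rather than on September 7, 2000 when the act occurred.
5 years from April 15, 2003 is April 15, 2008.
The pending criminal prosecution from January 4, 2006 to April 5, 2006 tolled the period for 91 days, extending the deadline to July 15, 2008.
The pending related arbitration from February 18, 2008 to December 11, 2008 tolled the period for 297 days, extending the deadline to May 8, 2009.

May 8, 2009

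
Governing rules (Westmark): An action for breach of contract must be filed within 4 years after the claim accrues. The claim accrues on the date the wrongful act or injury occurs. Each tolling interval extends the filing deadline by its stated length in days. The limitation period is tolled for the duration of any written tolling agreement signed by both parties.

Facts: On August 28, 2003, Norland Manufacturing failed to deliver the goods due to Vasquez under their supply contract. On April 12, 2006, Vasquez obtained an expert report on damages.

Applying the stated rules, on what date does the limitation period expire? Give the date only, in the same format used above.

August 28, 2007

The claim accrued on August 28, 2003, when the wrongful act occurred.
4 years from August 28, 2003 is August 28, 2007.
Nothing else in the chronology tolls or restarts the period.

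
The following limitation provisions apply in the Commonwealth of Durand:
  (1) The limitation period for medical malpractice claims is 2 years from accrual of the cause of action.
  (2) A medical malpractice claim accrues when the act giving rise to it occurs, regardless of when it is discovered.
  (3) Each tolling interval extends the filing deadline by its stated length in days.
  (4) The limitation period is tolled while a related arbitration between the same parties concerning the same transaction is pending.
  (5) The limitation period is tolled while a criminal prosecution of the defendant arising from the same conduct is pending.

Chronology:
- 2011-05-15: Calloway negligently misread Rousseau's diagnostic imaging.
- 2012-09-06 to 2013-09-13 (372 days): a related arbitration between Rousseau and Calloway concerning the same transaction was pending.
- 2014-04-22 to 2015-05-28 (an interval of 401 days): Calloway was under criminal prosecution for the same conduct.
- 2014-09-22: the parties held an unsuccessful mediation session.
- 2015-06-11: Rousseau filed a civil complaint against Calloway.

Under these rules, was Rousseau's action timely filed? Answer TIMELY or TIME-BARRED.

The claim accrued on 2011-05-15, when the wrongful act occurred.
Adding the 2 years base period to 2011-05-15 gives a deadline of 2013-05-15, before any tolling.
The pending related arbitration from 2012-09-06 to 2013-09-13 tolled the period for 372 days, extending the deadline to 2014-05-22.
Because the pending criminal prosecution ran from 2014-04-22 to 2015-05-28, the deadline is extended by 401 days to 2015-06-27.
The other events in the timeline have no effect on the limitation period under the stated rules.
Filing on 2015-06-11 beat the 2015-06-27 deadline — the action is timely.

TIMELY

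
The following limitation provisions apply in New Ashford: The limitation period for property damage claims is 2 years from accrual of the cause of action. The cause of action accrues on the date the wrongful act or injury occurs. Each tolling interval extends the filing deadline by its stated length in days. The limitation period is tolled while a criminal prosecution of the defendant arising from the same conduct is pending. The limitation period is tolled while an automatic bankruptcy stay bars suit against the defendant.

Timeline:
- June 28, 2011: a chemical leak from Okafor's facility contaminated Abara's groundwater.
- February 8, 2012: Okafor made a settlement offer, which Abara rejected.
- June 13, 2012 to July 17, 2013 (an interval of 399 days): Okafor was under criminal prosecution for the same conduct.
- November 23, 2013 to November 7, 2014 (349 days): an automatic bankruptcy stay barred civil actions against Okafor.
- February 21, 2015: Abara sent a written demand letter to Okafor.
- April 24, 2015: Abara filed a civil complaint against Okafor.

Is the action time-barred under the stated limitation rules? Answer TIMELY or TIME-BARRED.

The limitation period began to run on June 28, 2011.
2 years from June 28, 2011 is June 28, 2013.
The period was tolled for 399 days by the pending criminal prosecution (June 13, 2012 to July 17, 2013), pushing the deadline to August 1, 2014.
The period was tolled for 349 days by the automatic bankruptcy stay (November 23, 2013 to November 7, 2014), pushing the deadline to July 16, 2015.
Nothing else in the chronology tolls or restarts the period.
Abara filed on April 24, 2015, before the July 16, 2015 deadline, so the action is timely.

TIMELY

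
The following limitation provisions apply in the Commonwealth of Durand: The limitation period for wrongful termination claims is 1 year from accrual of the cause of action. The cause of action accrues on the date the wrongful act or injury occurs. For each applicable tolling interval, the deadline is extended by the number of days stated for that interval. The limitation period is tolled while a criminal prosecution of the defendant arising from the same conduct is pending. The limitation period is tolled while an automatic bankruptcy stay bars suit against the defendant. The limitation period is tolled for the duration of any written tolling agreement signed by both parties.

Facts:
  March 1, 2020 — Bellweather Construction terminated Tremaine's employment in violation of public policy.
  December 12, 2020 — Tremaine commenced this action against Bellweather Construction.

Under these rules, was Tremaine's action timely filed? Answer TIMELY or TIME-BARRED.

The claim accrued on March 1, 2020, when the wrongful act occurred.
Adding the 1 year base period to March 1, 2020 gives a deadline of March 1, 2021, before any tolling.
Tremaine filed on December 12, 2020, before the March 1, 2021 deadline, so the action is timely.

TIMELY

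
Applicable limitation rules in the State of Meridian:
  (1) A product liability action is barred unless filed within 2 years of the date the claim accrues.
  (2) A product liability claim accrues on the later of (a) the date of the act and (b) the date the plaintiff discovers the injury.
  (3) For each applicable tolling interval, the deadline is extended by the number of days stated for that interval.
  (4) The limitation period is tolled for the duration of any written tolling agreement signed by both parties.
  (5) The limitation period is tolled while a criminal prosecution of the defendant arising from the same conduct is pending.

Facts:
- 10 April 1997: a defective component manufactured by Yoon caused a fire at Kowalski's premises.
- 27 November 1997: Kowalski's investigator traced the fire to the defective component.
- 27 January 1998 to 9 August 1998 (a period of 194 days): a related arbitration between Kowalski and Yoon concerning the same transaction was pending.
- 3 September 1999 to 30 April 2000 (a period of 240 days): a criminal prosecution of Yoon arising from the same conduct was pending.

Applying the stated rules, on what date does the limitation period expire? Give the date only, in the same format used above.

24 July 2000

The claim accrued on 27 November 1997 — the later of the 10 April 1997 act and the 27 November 1997 discovery.
The untolled deadline — 2 years after 27 November 1997 — is 27 November 1999.
The pending criminal prosecution from 3 September 1999 to 30 April 2000 tolled the period for 240 days, extending the deadline to 24 July 2000.
The pending related arbitration from 27 January 1998 to 9 August 1998 does not toll the period, because no stated rule makes a pending arbitration a tolling event.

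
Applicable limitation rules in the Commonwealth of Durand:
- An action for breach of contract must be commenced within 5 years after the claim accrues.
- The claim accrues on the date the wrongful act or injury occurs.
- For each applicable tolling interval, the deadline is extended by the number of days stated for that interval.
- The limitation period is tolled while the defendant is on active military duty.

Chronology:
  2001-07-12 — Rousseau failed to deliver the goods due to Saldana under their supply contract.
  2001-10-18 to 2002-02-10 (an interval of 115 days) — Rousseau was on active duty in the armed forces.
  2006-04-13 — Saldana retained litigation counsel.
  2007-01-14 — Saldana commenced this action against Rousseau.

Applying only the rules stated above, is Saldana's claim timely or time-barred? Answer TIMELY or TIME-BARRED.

The claim accrued on 2001-07-12, when the wrongful act occurred.
Adding the 5 years base period to 2001-07-12 gives a deadline of 2006-07-12, before any tolling.
Because the defendant's active military service ran from 2001-10-18 to 2002-02-10, the deadline is extended by 115 days to 2006-11-04.
None of the other events listed affects the running of the period under the stated rules.
The 2007-01-14 filing falls after the 2006-11-04 deadline; the claim is time-barred.

TIME-BARRED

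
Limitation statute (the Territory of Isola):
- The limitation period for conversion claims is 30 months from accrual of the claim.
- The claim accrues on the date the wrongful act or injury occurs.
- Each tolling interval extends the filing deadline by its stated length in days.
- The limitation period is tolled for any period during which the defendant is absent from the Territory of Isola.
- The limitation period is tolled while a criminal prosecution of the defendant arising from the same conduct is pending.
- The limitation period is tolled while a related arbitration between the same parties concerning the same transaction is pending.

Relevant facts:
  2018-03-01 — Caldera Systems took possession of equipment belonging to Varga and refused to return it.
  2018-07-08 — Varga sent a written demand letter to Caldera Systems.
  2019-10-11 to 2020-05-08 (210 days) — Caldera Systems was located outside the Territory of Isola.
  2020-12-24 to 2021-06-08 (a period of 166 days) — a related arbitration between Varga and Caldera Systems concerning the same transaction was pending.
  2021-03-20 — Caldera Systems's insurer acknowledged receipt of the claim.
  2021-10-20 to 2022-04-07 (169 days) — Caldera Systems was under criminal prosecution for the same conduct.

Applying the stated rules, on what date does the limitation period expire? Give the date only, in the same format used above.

2021-09-12

The claim accrued on 2018-03-01, when the wrongful act occurred.
30 months from 2018-03-01 is 2020-09-01.
The defendant's absence from the jurisdiction from 2019-10-11 to 2020-05-08 tolled the period for 210 days, extending the deadline to 2021-03-30.
The period was tolled for 166 days by the pending related arbitration (2020-12-24 to 2021-06-08), pushing the deadline to 2021-09-12.
The pending criminal prosecution from 2021-10-20 to 2022-04-07 began after the period had already run on 2021-09-12, so it has no tolling effect.
None of the other events listed affects the running of the period under the stated rules.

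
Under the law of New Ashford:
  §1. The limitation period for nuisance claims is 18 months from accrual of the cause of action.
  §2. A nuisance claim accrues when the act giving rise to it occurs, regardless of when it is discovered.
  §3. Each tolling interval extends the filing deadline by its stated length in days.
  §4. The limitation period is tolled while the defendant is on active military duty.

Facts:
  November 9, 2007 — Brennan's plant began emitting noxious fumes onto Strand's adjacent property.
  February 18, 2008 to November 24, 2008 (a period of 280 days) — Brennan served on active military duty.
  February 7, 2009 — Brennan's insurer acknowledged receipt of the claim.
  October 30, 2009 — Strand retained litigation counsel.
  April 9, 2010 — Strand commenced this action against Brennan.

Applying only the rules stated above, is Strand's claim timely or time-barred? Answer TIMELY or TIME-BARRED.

The limitation period began to run on November 9, 2007.
Adding the 18 months base period to November 9, 2007 gives a deadline of May 9, 2009, before any tolling.
The period was tolled for 280 days by the defendant's active military service (February 18, 2008 to November 24, 2008), pushing the deadline to February 13, 2010.
Nothing else in the chronology tolls or restarts the period.
The April 9, 2010 filing falls after the February 13, 2010 deadline; the claim is time-barred.

TIME-BARRED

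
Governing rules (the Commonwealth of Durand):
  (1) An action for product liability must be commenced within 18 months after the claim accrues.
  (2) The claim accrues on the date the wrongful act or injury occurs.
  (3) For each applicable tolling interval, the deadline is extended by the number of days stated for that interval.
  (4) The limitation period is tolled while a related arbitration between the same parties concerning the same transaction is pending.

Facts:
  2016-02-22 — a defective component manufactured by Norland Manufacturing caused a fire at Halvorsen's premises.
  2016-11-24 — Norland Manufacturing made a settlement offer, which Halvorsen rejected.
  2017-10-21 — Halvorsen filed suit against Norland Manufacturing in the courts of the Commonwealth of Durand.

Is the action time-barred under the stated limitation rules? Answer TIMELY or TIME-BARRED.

TIME-BARRED

The claim accrued on 2016-02-22, the date of the act.
The untolled deadline — 18 months after 2016-02-22 — is 2017-08-22.
Nothing else in the chronology tolls or restarts the period.
The 2017-10-21 filing falls after the 2017-08-22 deadline; the claim is time-barred.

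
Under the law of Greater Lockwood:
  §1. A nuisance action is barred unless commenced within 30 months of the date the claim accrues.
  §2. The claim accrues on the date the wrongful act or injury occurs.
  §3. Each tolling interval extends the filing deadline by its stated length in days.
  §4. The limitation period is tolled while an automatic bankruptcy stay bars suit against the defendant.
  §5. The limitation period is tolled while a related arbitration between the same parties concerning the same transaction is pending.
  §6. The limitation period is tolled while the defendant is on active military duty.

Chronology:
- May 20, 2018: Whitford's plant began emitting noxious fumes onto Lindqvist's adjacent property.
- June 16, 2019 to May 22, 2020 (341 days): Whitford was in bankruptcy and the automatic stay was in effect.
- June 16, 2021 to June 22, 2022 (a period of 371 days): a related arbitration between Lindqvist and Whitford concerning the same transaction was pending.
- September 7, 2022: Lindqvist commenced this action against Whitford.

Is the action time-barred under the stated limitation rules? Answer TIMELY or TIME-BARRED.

The claim accrued on May 20, 2018, when the wrongful act occurred.
30 months from May 20, 2018 is November 20, 2020.
The period was tolled for 341 days by the automatic bankruptcy stay (June 16, 2019 to May 22, 2020), pushing the deadline to October 27, 2021.
The pending related arbitration from June 16, 2021 to June 22, 2022 tolled the period for 371 days, extending the deadline to November 2, 2022.
Filing on September 7, 2022 beat the November 2, 2022 deadline — the action is timely.

TIMELY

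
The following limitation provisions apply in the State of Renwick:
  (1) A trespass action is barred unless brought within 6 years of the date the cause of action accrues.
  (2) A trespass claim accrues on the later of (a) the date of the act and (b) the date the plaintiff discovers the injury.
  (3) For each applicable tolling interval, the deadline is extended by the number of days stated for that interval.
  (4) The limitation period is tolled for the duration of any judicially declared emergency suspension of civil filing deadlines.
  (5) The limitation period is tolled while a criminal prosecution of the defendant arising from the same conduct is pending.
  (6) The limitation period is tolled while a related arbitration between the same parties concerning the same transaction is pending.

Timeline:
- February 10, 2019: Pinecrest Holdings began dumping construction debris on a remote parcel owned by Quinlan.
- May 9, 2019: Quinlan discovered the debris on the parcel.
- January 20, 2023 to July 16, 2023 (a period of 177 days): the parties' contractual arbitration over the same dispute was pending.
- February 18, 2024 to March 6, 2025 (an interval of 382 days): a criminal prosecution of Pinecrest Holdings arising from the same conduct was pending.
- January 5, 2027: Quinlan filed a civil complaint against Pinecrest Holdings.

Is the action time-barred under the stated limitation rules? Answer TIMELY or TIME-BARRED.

Because discovery on May 9, 2019 post-dates the February 10, 2019 act, accrual under the later-of rule falls on May 9, 2019.
Adding the 6 years base period to May 9, 2019 gives a deadline of May 9, 2025, before any tolling.
The period was tolled for 177 days by the pending related arbitration (January 20, 2023 to July 16, 2023), pushing the deadline to November 2, 2025.
Because the pending criminal prosecution ran from February 18, 2024 to March 6, 2025, the deadline is extended by 382 days to November 19, 2026.
The January 5, 2027 filing falls after the November 19, 2026 deadline; the claim is time-barred.

TIME-BARRED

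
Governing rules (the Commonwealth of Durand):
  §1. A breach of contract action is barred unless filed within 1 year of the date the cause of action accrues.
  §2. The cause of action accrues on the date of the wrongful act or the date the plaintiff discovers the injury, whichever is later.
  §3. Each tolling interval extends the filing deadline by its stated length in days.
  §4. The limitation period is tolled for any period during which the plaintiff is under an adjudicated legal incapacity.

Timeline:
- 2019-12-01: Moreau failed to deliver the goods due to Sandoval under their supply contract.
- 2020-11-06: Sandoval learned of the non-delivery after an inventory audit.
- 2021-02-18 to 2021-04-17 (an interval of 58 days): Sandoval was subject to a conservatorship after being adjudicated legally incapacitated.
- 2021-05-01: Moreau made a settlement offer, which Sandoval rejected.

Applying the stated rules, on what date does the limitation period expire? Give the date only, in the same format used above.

Taking the later of the act (2019-12-01) and discovery (2020-11-06), the claim accrued on 2020-11-06.
Adding the 1 year base period to 2020-11-06 gives a deadline of 2021-11-06, before any tolling.
The plaintiff's legal incapacity from 2021-02-18 to 2021-04-17 tolled the period for 58 days, extending the deadline to 2022-01-03.
The other events in the timeline have no effect on the limitation period under the stated rules.

2022-01-03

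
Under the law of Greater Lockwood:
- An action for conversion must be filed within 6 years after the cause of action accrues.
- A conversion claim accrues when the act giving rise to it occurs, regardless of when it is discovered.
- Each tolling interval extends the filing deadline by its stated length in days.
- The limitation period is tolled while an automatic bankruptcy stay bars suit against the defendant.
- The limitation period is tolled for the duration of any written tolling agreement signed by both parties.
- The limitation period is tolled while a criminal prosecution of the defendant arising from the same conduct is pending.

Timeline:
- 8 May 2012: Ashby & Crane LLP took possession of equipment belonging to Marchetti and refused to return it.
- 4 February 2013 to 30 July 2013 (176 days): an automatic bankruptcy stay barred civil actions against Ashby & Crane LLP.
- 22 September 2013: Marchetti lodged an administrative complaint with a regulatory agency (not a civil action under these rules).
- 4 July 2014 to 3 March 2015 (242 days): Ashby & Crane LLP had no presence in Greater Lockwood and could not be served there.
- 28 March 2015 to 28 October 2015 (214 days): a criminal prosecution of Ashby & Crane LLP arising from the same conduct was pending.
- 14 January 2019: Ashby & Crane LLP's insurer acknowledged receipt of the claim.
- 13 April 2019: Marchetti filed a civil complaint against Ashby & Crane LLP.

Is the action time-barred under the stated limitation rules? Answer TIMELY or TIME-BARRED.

The cause of action accrued on 8 May 2012, the date of the act.
Adding the 6 years base period to 8 May 2012 gives a deadline of 8 May 2018, before any tolling.
Because the automatic bankruptcy stay ran from 4 February 2013 to 30 July 2013, the deadline is extended by 176 days to 31 October 2018.
The period was tolled for 214 days by the pending criminal prosecution (28 March 2015 to 28 October 2015), pushing the deadline to 2 June 2019.
The defendant's absence from the jurisdiction from 4 July 2014 to 3 March 2015 does not toll the period, because no stated rule makes the defendant's absence a tolling event.
Nothing else in the chronology tolls or restarts the period.
Marchetti filed on 13 April 2019, before the 2 June 2019 deadline, so the action is timely.

TIMELY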